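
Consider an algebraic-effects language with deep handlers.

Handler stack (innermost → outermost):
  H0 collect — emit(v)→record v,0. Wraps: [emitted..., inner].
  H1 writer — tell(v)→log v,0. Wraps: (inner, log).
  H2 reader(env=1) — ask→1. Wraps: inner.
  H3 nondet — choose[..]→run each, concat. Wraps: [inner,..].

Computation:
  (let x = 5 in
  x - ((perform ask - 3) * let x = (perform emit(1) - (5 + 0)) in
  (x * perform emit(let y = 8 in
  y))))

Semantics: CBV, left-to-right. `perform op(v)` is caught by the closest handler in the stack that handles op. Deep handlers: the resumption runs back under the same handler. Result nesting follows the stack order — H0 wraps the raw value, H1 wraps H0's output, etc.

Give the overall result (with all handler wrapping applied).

Answer: [([1, 8, 5], ())]

Step-by-step:
ask @ H2 ⇒ 1
emit(1) @ H0 ⇒ out+=1
emit(8) @ H0 ⇒ out+=8
H0 returns [1, 8, 5]
H1 returns ([1, 8, 5], ())
H2 returns ([1, 8, 5], ())
H3 returns [([1, 8, 5], ())]
= [([1, 8, 5], ())]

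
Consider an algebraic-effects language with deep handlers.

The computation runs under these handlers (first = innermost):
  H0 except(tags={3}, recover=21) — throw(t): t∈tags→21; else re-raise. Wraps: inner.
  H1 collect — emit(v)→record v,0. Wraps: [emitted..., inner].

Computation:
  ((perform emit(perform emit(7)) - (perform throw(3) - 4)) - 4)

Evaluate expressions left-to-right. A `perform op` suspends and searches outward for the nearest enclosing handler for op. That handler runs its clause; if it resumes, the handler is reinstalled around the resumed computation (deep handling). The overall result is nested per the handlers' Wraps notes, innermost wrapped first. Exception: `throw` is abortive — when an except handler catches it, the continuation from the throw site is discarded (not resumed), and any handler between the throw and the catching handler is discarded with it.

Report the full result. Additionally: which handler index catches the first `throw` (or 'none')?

Answer: [7, 0, 21] ; first throw caught by: H0

Step-by-step:
emit(7) @ H1 ⇒ out+=7
emit(0) @ H1 ⇒ out+=0
throw(3) @ H0 caught ⇒ 21
H1 returns [7, 0, 21]
= [7, 0, 21]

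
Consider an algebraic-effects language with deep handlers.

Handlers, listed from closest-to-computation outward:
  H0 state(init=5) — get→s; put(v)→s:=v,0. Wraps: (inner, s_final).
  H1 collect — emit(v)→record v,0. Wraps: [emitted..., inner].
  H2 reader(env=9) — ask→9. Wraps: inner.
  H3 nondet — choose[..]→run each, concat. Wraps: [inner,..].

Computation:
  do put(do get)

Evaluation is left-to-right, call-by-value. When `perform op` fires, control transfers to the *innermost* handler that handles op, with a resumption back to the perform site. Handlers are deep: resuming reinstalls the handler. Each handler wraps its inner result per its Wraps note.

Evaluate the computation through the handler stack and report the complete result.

Step-by-step:
get @ H0 ⇒ 5
put(5) @ H0 ⇒ s:=5
H0 returns (0, 5)
H1 returns [(0, 5)]
H2 returns [(0, 5)]
H3 returns [[(0, 5)]]
= [[(0, 5)]]

Answer: [[(0, 5)]]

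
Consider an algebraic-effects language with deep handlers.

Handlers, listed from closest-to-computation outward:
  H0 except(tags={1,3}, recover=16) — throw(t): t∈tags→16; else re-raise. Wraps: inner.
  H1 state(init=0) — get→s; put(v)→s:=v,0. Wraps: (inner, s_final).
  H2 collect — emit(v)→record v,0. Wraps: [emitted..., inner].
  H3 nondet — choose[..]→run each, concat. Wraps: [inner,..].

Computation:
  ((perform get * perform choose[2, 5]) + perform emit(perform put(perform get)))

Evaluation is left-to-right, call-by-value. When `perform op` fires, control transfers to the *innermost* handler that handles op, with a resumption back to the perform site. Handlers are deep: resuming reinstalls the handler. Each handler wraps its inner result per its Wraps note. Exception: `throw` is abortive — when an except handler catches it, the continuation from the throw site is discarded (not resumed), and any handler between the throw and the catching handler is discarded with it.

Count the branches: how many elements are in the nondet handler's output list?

Answer: 2

Evaluation trace:
get @ H1 ⇒ 0
choose[2, 5] @ H3
  branch[0] choose=2:
    get @ H1 ⇒ 0
    put(0) @ H1 ⇒ s:=0
    emit(0) @ H2 ⇒ out+=0
    H0 returns 0
    H1 returns (0, 0)
    H2 returns [0, (0, 0)]
    H3 returns [[0, (0, 0)]]
  branch[1] choose=5:
    get @ H1 ⇒ 0
    put(0) @ H1 ⇒ s:=0
    emit(0) @ H2 ⇒ out+=0
    H0 returns 0
    H1 returns (0, 0)
    H2 returns [0, (0, 0)]
    H3 returns [[0, (0, 0)]]
= [[0, (0, 0)], [0, (0, 0)]]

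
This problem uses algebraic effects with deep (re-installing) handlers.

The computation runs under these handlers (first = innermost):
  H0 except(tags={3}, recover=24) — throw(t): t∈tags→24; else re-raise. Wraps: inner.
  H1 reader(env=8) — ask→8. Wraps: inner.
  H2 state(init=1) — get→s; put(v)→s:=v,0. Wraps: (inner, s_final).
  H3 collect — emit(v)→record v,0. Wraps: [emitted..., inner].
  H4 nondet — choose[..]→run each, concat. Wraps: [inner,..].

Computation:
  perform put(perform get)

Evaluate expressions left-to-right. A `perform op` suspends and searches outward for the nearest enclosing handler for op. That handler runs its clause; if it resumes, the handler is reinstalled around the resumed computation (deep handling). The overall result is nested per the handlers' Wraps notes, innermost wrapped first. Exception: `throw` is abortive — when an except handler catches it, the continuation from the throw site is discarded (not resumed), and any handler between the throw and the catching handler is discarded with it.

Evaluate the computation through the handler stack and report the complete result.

Working:
get @ H2 ⇒ 1
put(1) @ H2 ⇒ s:=1
H0 returns 0
H1 returns 0
H2 returns (0, 1)
H3 returns [(0, 1)]
H4 returns [[(0, 1)]]
= [[(0, 1)]]

Answer: [[(0, 1)]]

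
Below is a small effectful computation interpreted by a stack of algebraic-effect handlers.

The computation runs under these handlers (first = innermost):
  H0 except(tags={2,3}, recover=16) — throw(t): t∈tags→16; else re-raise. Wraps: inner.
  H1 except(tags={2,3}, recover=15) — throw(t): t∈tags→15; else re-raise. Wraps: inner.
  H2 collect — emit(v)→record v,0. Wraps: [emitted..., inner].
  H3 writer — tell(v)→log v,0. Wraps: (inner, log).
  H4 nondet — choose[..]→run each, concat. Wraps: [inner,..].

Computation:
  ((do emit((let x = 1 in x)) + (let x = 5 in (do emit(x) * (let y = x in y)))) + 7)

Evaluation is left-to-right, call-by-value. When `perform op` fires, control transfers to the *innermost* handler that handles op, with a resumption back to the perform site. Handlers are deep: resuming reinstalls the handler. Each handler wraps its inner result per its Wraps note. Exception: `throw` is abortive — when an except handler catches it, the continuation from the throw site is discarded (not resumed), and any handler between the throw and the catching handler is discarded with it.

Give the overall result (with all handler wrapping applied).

Answer: [([1, 5, 7], ())]

Step-by-step:
emit(1) @ H2 ⇒ out+=1
emit(5) @ H2 ⇒ out+=5
H0 returns 7
H1 returns 7
H2 returns [1, 5, 7]
H3 returns ([1, 5, 7], ())
H4 returns [([1, 5, 7], ())]
= [([1, 5, 7], ())]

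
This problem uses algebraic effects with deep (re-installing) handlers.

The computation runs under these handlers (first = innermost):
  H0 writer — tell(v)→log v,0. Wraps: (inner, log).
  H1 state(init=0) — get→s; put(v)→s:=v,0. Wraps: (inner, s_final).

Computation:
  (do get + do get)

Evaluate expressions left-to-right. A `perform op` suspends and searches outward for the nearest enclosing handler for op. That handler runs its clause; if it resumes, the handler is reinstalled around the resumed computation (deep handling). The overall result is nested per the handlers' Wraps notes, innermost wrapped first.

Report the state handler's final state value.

Step-by-step:
get @ H1 ⇒ 0
get @ H1 ⇒ 0
H0 returns (0, ())
H1 returns ((0, ()), 0)
= ((0, ()), 0)

Answer: 0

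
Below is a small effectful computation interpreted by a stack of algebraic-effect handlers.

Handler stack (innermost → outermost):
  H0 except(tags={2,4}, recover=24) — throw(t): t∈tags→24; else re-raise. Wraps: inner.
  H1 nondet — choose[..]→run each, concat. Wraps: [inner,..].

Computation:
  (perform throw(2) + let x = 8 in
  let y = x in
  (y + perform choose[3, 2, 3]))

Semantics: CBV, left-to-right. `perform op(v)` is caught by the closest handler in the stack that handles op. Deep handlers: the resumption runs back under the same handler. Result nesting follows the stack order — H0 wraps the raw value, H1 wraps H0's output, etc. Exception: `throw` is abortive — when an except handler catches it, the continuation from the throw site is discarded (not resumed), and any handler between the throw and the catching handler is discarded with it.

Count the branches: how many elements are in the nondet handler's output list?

Evaluation trace:
throw(2) @ H0 caught ⇒ 24
H1 returns [24]
= [24]

Answer: 1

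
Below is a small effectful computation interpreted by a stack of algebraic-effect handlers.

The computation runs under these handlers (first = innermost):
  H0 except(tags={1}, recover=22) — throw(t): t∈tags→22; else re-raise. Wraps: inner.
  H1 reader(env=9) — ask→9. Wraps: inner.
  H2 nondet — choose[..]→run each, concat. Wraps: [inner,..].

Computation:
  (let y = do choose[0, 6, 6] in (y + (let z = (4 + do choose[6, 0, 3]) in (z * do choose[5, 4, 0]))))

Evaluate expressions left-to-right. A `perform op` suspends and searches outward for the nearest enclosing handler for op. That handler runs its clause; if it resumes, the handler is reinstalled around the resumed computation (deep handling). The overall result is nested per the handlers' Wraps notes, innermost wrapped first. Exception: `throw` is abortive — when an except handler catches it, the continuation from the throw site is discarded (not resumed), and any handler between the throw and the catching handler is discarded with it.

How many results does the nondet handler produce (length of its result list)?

Answer: 27

Step-by-step:
choose[0, 6, 6] @ H2
  branch[0] choose=0:
    choose[6, 0, 3] @ H2
      branch[0] choose=6:
        choose[5, 4, 0] @ H2
          branch[0] choose=5:
            H0 returns 50
            H1 returns 50
            H2 returns [50]
          branch[1] choose=4:
            H0 returns 40
            H1 returns 40
            H2 returns [40]
          branch[2] choose=0:
            H0 returns 0
            H1 returns 0
            H2 returns [0]
      branch[1] choose=0:
        choose[5, 4, 0] @ H2
          branch[0] choose=5:
            H0 returns 20
            H1 returns 20
            H2 returns [20]
          branch[1] choose=4:
            H0 returns 16
            H1 returns 16
            H2 returns [16]
          branch[2] choose=0:
            H0 returns 0
            H1 returns 0
            H2 returns [0]
      branch[2] choose=3:
        choose[5, 4, 0] @ H2
          branch[0] choose=5:
            H0 returns 35
            H1 returns 35
            H2 returns [35]
          branch[1] choose=4:
            H0 returns 28
            H1 returns 28
            H2 returns [28]
          branch[2] choose=0:
            H0 returns 0
            H1 returns 0
            H2 returns [0]
  branch[1] choose=6:
    choose[6, 0, 3] @ H2
      branch[0] choose=6:
        choose[5, 4, 0] @ H2
          branch[0] choose=5:
            H0 returns 56
            H1 returns 56
            H2 returns [56]
          branch[1] choose=4:
            H0 returns 46
            H1 returns 46
            H2 returns [46]
          branch[2] choose=0:
            H0 returns 6
            H1 returns 6
            H2 returns [6]
      branch[1] choose=0:
        choose[5, 4, 0] @ H2
          branch[0] choose=5:
            H0 returns 26
            H1 returns 26
            H2 returns [26]
          branch[1] choose=4:
            H0 returns 22
            H1 returns 22
            H2 returns [22]
          branch[2] choose=0:
            H0 returns 6
            H1 returns 6
            H2 returns [6]
      branch[2] choose=3:
        choose[5, 4, 0] @ H2
          branch[0] choose=5:
            H0 returns 41
            H1 returns 41
            H2 returns [41]
          branch[1] choose=4:
            H0 returns 34
            H1 returns 34
            H2 returns [34]
          branch[2] choose=0:
            H0 returns 6
            H1 returns 6
            H2 returns [6]
  branch[2] choose=6:
    choose[6, 0, 3] @ H2
      branch[0] choose=6:
        choose[5, 4, 0] @ H2
          branch[0] choose=5:
            H0 returns 56
            H1 returns 56
            H2 returns [56]
          branch[1] choose=4:
            H0 returns 46
            H1 returns 46
            H2 returns [46]
          branch[2] choose=0:
            H0 returns 6
            H1 returns 6
            H2 returns [6]
      branch[1] choose=0:
        choose[5, 4, 0] @ H2
          branch[0] choose=5:
            H0 returns 26
            H1 returns 26
            H2 returns [26]
          branch[1] choose=4:
            H0 returns 22
            H1 returns 22
            H2 returns [22]
          branch[2] choose=0:
            H0 returns 6
            H1 returns 6
            H2 returns [6]
      branch[2] choose=3:
        choose[5, 4, 0] @ H2
          branch[0] choose=5:
            H0 returns 41
            H1 returns 41
            H2 returns [41]
          branch[1] choose=4:
            H0 returns 34
            H1 returns 34
            H2 returns [34]
          branch[2] choose=0:
            H0 returns 6
            H1 returns 6
            H2 returns [6]
= [50, 40, 0, 20, 16, 0, 35, 28, 0, 56, 46, 6, 26, 22, 6, 41, 34, 6, 56, 46, 6, 26, 22, 6, 41, 34, 6]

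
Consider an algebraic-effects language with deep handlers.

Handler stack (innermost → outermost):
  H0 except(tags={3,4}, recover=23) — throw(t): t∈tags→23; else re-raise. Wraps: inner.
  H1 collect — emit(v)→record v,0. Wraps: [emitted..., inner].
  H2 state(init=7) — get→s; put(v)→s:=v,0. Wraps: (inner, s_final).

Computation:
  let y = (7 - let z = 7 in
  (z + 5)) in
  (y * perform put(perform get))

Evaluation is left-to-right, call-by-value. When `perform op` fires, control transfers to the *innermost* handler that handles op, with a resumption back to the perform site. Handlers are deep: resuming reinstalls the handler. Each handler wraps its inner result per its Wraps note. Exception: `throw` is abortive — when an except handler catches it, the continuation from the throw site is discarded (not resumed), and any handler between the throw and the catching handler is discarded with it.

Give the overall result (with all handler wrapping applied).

Working:
get @ H2 ⇒ 7
put(7) @ H2 ⇒ s:=7
H0 returns 0
H1 returns [0]
H2 returns ([0], 7)
= ([0], 7)

Answer: ([0], 7)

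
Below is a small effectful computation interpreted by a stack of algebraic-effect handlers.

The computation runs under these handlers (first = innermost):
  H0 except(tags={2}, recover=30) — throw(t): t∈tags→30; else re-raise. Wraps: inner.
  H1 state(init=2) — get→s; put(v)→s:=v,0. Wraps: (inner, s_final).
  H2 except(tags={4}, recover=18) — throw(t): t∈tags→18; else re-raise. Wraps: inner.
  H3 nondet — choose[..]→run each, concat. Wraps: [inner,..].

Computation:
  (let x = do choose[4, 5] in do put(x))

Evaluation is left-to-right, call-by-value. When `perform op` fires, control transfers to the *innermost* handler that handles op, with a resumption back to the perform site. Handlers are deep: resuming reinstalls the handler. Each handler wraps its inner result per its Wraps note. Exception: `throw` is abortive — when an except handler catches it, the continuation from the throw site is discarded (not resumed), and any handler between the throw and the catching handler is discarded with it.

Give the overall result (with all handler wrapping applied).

Evaluation trace:
choose[4, 5] @ H3
  branch[0] choose=4:
    put(4) @ H1 ⇒ s:=4
    H0 returns 0
    H1 returns (0, 4)
    H2 returns (0, 4)
    H3 returns [(0, 4)]
  branch[1] choose=5:
    put(5) @ H1 ⇒ s:=5
    H0 returns 0
    H1 returns (0, 5)
    H2 returns (0, 5)
    H3 returns [(0, 5)]
= [(0, 4), (0, 5)]

Answer: [(0, 4), (0, 5)]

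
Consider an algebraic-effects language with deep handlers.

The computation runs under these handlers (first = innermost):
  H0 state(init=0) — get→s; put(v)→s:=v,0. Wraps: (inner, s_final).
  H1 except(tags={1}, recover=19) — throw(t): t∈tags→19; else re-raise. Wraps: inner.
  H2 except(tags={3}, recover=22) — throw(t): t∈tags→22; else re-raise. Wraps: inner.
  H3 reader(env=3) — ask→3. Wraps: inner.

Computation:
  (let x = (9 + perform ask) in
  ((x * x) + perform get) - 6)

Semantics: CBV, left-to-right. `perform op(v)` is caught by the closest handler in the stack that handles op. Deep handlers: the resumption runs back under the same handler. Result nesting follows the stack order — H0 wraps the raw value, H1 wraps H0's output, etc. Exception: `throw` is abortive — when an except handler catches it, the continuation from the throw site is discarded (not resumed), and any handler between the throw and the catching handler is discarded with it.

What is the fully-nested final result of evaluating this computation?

Working:
ask @ H3 ⇒ 3
get @ H0 ⇒ 0
H0 returns (138, 0)
H1 returns (138, 0)
H2 returns (138, 0)
H3 returns (138, 0)
= (138, 0)

Answer: (138, 0)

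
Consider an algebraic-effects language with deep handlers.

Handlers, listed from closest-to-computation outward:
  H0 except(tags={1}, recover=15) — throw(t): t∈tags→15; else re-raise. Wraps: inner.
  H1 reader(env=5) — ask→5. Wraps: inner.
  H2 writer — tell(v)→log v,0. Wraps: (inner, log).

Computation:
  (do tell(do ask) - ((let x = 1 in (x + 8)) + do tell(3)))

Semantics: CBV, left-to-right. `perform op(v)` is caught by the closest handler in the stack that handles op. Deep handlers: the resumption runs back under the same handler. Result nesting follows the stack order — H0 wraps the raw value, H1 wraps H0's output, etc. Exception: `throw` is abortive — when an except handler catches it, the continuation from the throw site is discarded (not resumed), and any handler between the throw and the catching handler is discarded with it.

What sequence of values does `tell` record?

Answer: (5, 3)

Evaluation trace:
ask @ H1 ⇒ 5
tell(5) @ H2 ⇒ log+=5
tell(3) @ H2 ⇒ log+=3
H0 returns -9
H1 returns -9
H2 returns (-9, (5, 3))
= (-9, (5, 3))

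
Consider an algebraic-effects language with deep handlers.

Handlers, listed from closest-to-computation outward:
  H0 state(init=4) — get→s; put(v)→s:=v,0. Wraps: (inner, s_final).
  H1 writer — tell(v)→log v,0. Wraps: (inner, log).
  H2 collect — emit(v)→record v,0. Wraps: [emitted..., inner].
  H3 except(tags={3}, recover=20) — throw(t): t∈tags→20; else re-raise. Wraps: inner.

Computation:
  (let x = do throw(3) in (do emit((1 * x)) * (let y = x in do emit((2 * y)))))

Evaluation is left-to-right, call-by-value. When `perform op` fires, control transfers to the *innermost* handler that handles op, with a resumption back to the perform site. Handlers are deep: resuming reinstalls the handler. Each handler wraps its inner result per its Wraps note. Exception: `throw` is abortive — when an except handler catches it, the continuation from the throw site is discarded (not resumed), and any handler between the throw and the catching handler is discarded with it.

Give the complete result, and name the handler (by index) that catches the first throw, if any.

Answer: 20 ; first throw caught by: H3

Evaluation trace:
throw(3) @ H3 caught ⇒ 20
= 20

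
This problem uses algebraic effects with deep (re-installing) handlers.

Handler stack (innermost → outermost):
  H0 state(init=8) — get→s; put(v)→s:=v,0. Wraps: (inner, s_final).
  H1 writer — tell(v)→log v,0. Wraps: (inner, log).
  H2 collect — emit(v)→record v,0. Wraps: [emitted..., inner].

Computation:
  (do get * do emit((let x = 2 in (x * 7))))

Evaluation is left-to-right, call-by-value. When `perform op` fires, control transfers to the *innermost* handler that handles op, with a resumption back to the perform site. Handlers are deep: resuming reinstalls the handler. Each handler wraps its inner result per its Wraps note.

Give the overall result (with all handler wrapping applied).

Evaluation trace:
get @ H0 ⇒ 8
emit(14) @ H2 ⇒ out+=14
H0 returns (0, 8)
H1 returns ((0, 8), ())
H2 returns [14, ((0, 8), ())]
= [14, ((0, 8), ())]

Answer: [14, ((0, 8), ())]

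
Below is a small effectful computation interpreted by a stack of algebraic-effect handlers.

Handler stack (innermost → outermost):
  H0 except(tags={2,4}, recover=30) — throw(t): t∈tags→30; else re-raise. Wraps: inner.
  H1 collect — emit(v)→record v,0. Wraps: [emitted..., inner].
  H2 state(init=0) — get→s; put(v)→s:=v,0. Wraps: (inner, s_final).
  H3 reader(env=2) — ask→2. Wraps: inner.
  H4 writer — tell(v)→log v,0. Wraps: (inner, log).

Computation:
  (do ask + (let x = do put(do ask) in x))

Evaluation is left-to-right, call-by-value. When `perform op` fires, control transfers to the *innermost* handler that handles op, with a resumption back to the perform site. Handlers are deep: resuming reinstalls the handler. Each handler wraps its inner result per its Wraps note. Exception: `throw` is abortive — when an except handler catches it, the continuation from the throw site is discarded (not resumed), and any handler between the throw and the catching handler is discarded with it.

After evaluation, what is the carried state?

Step-by-step:
ask @ H3 ⇒ 2
ask @ H3 ⇒ 2
put(2) @ H2 ⇒ s:=2
H0 returns 2
H1 returns [2]
H2 returns ([2], 2)
H3 returns ([2], 2)
H4 returns (([2], 2), ())
= (([2], 2), ())

Answer: 2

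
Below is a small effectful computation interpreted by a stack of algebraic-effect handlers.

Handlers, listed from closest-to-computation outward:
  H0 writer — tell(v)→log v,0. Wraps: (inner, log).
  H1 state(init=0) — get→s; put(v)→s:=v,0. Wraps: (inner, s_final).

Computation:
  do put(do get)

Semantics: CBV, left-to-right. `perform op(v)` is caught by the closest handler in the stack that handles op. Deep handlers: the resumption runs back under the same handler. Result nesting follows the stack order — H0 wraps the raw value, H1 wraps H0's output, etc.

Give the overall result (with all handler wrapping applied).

Working:
get @ H1 ⇒ 0
put(0) @ H1 ⇒ s:=0
H0 returns (0, ())
H1 returns ((0, ()), 0)
= ((0, ()), 0)

Answer: ((0, ()), 0)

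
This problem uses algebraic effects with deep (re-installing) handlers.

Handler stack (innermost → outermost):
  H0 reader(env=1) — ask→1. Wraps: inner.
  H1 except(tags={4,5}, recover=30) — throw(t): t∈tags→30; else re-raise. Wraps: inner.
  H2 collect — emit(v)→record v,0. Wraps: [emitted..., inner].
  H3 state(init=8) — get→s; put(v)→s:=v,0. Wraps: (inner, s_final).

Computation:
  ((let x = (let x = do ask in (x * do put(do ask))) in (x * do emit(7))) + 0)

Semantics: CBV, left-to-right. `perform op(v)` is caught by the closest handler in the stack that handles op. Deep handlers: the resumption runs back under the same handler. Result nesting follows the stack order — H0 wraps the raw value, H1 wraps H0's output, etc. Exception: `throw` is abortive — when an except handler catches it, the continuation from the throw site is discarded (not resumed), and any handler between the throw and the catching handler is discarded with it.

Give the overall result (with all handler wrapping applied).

Answer: ([7, 0], 1)

Step-by-step:
ask @ H0 ⇒ 1
ask @ H0 ⇒ 1
put(1) @ H3 ⇒ s:=1
emit(7) @ H2 ⇒ out+=7
H0 returns 0
H1 returns 0
H2 returns [7, 0]
H3 returns ([7, 0], 1)
= ([7, 0], 1)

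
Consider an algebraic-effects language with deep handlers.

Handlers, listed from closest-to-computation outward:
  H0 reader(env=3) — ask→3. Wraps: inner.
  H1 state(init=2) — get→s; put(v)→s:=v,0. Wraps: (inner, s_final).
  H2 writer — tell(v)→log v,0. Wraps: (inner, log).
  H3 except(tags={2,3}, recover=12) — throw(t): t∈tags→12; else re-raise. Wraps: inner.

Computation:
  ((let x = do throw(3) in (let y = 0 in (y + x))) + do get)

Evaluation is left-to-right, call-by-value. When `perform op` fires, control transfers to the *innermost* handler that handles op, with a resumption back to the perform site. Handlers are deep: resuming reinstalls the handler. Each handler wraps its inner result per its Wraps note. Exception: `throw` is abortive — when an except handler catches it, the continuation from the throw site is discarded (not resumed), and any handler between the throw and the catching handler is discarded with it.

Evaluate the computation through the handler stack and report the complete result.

Step-by-step:
throw(3) @ H3 caught ⇒ 12
= 12

Answer: 12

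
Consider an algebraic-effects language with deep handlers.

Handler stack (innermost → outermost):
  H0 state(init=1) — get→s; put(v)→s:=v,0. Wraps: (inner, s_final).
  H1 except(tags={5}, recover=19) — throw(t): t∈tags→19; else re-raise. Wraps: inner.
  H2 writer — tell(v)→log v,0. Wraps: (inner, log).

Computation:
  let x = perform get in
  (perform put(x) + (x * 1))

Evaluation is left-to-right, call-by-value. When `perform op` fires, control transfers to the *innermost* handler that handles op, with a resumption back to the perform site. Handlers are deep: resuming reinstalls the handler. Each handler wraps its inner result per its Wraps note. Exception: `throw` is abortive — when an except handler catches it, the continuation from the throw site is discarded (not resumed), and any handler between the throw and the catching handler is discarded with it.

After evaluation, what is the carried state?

Answer: 1

Working:
get @ H0 ⇒ 1
put(1) @ H0 ⇒ s:=1
H0 returns (1, 1)
H1 returns (1, 1)
H2 returns ((1, 1), ())
= ((1, 1), ())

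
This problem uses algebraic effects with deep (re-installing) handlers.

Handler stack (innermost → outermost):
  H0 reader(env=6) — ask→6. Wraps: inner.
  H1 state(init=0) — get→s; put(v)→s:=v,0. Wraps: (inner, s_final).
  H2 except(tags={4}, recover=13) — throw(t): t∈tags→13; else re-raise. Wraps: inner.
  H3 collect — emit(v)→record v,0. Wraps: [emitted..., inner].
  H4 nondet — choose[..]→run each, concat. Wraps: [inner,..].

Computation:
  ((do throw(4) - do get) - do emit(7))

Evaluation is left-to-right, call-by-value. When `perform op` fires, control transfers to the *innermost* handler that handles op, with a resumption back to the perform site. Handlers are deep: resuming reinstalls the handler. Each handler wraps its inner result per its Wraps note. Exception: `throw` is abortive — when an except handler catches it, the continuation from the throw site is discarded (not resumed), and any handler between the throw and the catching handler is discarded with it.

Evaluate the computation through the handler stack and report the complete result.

Answer: [[13]]

Evaluation trace:
throw(4) @ H2 caught ⇒ 13
H3 returns [13]
H4 returns [[13]]
= [[13]]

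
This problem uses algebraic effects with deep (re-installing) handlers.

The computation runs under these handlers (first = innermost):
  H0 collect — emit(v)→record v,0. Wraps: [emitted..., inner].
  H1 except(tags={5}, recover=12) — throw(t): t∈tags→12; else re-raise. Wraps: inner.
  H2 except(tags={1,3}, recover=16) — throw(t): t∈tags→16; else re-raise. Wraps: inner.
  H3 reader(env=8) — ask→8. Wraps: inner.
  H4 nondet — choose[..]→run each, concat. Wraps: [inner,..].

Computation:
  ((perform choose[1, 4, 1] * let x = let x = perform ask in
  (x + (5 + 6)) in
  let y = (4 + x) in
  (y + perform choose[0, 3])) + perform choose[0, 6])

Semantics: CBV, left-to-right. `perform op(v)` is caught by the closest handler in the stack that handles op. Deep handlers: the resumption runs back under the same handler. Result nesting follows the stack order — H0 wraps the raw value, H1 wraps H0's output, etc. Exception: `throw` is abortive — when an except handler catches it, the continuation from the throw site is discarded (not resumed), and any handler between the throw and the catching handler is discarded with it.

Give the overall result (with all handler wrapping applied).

Working:
choose[1, 4, 1] @ H4
  branch[0] choose=1:
    ask @ H3 ⇒ 8
    choose[0, 3] @ H4
      branch[0] choose=0:
        choose[0, 6] @ H4
          branch[0] choose=0:
            H0 returns [23]
            H1 returns [23]
            H2 returns [23]
            H3 returns [23]
            H4 returns [[23]]
          branch[1] choose=6:
            H0 returns [29]
            H1 returns [29]
            H2 returns [29]
            H3 returns [29]
            H4 returns [[29]]
      branch[1] choose=3:
        choose[0, 6] @ H4
          branch[0] choose=0:
            H0 returns [26]
            H1 returns [26]
            H2 returns [26]
            H3 returns [26]
            H4 returns [[26]]
          branch[1] choose=6:
            H0 returns [32]
            H1 returns [32]
            H2 returns [32]
            H3 returns [32]
            H4 returns [[32]]
  branch[1] choose=4:
    ask @ H3 ⇒ 8
    choose[0, 3] @ H4
      branch[0] choose=0:
        choose[0, 6] @ H4
          branch[0] choose=0:
            H0 returns [92]
            H1 returns [92]
            H2 returns [92]
            H3 returns [92]
            H4 returns [[92]]
          branch[1] choose=6:
            H0 returns [98]
            H1 returns [98]
            H2 returns [98]
            H3 returns [98]
            H4 returns [[98]]
      branch[1] choose=3:
        choose[0, 6] @ H4
          branch[0] choose=0:
            H0 returns [104]
            H1 returns [104]
            H2 returns [104]
            H3 returns [104]
            H4 returns [[104]]
          branch[1] choose=6:
            H0 returns [110]
            H1 returns [110]
            H2 returns [110]
            H3 returns [110]
            H4 returns [[110]]
  branch[2] choose=1:
    ask @ H3 ⇒ 8
    choose[0, 3] @ H4
      branch[0] choose=0:
        choose[0, 6] @ H4
          branch[0] choose=0:
            H0 returns [23]
            H1 returns [23]
            H2 returns [23]
            H3 returns [23]
            H4 returns [[23]]
          branch[1] choose=6:
            H0 returns [29]
            H1 returns [29]
            H2 returns [29]
            H3 returns [29]
            H4 returns [[29]]
      branch[1] choose=3:
        choose[0, 6] @ H4
          branch[0] choose=0:
            H0 returns [26]
            H1 returns [26]
            H2 returns [26]
            H3 returns [26]
            H4 returns [[26]]
          branch[1] choose=6:
            H0 returns [32]
            H1 returns [32]
            H2 returns [32]
            H3 returns [32]
            H4 returns [[32]]
= [[23], [29], [26], [32], [92], [98], [104], [110], [23], [29], [26], [32]]

Answer: [[23], [29], [26], [32], [92], [98], [104], [110], [23], [29], [26], [32]]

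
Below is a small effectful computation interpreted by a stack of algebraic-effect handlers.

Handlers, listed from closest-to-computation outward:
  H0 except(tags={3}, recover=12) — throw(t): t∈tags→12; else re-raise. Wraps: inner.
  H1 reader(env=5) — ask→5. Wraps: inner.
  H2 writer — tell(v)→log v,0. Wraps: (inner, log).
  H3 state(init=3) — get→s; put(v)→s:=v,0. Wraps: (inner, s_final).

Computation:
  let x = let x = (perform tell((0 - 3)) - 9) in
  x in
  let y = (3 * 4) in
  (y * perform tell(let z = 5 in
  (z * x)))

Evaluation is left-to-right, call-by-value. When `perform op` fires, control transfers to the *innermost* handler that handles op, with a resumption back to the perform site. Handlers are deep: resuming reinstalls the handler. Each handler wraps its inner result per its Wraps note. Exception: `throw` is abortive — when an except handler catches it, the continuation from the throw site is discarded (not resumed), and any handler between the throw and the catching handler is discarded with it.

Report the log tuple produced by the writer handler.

Answer: (-3, -45)

Evaluation trace:
tell(-3) @ H2 ⇒ log+=-3
tell(-45) @ H2 ⇒ log+=-45
H0 returns 0
H1 returns 0
H2 returns (0, (-3, -45))
H3 returns ((0, (-3, -45)), 3)
= ((0, (-3, -45)), 3)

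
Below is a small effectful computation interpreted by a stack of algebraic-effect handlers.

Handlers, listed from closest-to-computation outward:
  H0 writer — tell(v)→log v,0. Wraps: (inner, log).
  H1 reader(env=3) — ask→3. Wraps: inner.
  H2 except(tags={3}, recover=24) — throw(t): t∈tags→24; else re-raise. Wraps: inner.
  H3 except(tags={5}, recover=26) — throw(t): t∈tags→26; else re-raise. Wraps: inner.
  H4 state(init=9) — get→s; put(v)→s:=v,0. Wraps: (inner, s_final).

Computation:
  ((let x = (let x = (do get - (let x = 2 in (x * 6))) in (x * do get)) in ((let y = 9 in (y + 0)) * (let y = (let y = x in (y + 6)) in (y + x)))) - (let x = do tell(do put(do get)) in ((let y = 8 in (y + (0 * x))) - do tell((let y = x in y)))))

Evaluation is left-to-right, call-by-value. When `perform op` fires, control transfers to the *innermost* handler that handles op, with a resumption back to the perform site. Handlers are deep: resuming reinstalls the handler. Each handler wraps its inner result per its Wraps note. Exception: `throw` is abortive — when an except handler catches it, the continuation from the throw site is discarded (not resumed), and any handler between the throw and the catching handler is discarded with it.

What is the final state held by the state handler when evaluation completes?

Answer: 9

Step-by-step:
get @ H4 ⇒ 9
get @ H4 ⇒ 9
get @ H4 ⇒ 9
put(9) @ H4 ⇒ s:=9
tell(0) @ H0 ⇒ log+=0
tell(0) @ H0 ⇒ log+=0
H0 returns (-440, (0, 0))
H1 returns (-440, (0, 0))
H2 returns (-440, (0, 0))
H3 returns (-440, (0, 0))
H4 returns ((-440, (0, 0)), 9)
= ((-440, (0, 0)), 9)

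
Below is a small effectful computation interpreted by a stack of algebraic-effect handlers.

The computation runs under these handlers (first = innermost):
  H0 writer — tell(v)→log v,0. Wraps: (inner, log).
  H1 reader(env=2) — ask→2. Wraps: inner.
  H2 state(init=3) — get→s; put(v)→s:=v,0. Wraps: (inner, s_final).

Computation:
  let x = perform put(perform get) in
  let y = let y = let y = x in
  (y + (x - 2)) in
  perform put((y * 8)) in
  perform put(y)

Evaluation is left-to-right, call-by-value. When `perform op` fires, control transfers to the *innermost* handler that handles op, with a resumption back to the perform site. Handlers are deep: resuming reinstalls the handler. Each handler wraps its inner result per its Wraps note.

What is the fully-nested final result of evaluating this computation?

Working:
get @ H2 ⇒ 3
put(3) @ H2 ⇒ s:=3
put(-16) @ H2 ⇒ s:=-16
put(0) @ H2 ⇒ s:=0
H0 returns (0, ())
H1 returns (0, ())
H2 returns ((0, ()), 0)
= ((0, ()), 0)

Answer: ((0, ()), 0)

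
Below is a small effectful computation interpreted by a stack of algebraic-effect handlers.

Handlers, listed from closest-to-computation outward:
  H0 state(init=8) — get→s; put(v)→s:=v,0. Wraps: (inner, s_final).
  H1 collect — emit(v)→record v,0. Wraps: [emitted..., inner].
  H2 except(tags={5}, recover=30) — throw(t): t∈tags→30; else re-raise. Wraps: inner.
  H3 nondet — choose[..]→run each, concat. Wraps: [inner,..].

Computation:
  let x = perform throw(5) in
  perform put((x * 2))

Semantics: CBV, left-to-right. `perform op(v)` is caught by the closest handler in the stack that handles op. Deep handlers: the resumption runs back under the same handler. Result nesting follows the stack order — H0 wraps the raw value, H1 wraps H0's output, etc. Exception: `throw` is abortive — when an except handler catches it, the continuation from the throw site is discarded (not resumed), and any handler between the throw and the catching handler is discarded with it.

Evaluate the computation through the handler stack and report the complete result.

Answer: [30]

Step-by-step:
throw(5) @ H2 caught ⇒ 30
H3 returns [30]
= [30]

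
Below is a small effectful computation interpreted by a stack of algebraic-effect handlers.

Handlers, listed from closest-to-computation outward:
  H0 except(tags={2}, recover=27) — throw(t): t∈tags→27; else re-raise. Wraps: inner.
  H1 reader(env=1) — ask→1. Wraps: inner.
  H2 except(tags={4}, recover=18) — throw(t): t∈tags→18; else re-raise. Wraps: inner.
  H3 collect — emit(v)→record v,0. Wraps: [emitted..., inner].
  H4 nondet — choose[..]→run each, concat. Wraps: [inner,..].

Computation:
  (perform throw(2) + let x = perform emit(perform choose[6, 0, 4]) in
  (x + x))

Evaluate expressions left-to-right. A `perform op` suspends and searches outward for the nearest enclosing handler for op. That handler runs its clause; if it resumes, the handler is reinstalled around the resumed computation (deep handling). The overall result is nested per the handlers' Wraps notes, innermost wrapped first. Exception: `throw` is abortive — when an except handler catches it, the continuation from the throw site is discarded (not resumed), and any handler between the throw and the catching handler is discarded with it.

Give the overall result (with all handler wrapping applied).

Answer: [[27]]

Step-by-step:
throw(2) @ H0 caught ⇒ 27
H1 returns 27
H2 returns 27
H3 returns [27]
H4 returns [[27]]
= [[27]]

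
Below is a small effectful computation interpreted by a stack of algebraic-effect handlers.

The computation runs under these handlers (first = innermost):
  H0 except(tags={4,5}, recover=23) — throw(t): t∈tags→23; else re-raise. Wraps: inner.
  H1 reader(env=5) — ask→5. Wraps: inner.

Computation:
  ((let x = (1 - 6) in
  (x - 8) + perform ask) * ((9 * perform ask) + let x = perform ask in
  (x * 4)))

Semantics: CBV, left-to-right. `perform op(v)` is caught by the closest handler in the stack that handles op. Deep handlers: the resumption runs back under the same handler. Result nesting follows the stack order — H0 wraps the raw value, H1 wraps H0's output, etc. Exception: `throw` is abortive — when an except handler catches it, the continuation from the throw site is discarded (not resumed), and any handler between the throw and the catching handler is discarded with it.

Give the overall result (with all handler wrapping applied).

Working:
ask @ H1 ⇒ 5
ask @ H1 ⇒ 5
ask @ H1 ⇒ 5
H0 returns -520
H1 returns -520
= -520

Answer: -520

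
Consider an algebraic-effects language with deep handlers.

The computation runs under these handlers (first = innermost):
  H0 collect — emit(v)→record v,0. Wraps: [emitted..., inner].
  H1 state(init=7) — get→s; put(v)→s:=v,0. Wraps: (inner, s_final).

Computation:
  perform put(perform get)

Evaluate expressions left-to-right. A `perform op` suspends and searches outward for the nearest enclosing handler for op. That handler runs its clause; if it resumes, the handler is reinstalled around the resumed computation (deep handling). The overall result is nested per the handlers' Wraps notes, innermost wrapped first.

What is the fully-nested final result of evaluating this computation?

Working:
get @ H1 ⇒ 7
put(7) @ H1 ⇒ s:=7
H0 returns [0]
H1 returns ([0], 7)
= ([0], 7)

Answer: ([0], 7)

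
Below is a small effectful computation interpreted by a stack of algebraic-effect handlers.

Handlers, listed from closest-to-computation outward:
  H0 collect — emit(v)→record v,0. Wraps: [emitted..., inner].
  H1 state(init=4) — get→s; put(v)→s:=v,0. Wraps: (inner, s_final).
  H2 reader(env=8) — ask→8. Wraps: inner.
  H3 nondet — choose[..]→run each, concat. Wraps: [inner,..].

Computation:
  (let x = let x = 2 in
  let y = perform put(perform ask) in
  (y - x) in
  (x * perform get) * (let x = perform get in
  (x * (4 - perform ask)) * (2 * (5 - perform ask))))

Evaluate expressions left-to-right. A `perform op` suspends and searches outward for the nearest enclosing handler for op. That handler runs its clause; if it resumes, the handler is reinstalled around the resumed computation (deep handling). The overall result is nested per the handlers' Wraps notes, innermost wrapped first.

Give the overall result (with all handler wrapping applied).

Step-by-step:
ask @ H2 ⇒ 8
put(8) @ H1 ⇒ s:=8
get @ H1 ⇒ 8
get @ H1 ⇒ 8
ask @ H2 ⇒ 8
ask @ H2 ⇒ 8
H0 returns [-3072]
H1 returns ([-3072], 8)
H2 returns ([-3072], 8)
H3 returns [([-3072], 8)]
= [([-3072], 8)]

Answer: [([-3072], 8)]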